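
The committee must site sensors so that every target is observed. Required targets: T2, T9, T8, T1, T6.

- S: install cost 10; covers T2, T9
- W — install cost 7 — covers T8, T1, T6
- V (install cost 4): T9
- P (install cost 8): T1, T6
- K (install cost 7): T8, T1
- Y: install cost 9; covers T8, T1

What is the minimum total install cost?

This is an integer covering problem.
The greedy cost-per-new-target heuristic would pick W, V, and S for 21, but a cheaper cover exists.
Choose S and W: together they cover T2, T9, T8, T1, T6 — every target.
Total install cost: 10 + 7 = 17.
No cover costs less than 17.

17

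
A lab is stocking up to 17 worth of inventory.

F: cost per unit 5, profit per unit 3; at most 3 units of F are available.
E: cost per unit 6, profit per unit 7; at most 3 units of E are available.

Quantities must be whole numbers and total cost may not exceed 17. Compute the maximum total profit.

17

Take 1×F and 2×E: cost 17 ≤ 17, profit 1·3 + 2·7 = 17.
No other integer combination yields more.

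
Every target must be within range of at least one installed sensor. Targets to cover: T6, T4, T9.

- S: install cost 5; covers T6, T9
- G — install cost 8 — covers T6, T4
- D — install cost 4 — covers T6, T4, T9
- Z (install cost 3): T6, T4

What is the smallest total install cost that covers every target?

4

D alone covers T6, T4, T9 — every target.
Total install cost: 4.
No cover costs less than 4.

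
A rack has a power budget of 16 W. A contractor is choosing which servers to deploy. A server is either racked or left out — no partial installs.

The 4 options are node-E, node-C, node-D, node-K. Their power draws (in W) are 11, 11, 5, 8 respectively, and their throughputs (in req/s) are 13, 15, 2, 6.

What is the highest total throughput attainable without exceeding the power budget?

Treat it as a binary knapsack problem.
Take node-C and node-D: power draw 11 + 5 = 16 ≤ 16, throughput 15 + 2 = 17.
No other feasible combination does better.

17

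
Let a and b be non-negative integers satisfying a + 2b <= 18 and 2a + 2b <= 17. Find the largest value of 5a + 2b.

(a,b)=(8,0): 1·8+2·0=8≤18, 2·8+2·0=16≤17, objective 40.
(a,b)=(7,1): 1·7+2·1=9≤18, 2·7+2·1=16≤17, objective 37.
(a,b)=(7,0): 1·7+2·0=7≤18, 2·7+2·0=14≤17, objective 35.
No feasible integer point exceeds 40.

40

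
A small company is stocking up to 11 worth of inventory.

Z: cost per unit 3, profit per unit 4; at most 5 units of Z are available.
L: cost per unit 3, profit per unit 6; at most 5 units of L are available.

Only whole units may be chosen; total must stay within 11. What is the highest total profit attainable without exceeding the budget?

18

L has the best ratio (6/3); taking only L gives at most 3×6 = 18 (stopped by the cost limit).
Optimal: 3×L: cost 9 ≤ 11, profit 3·6 = 18.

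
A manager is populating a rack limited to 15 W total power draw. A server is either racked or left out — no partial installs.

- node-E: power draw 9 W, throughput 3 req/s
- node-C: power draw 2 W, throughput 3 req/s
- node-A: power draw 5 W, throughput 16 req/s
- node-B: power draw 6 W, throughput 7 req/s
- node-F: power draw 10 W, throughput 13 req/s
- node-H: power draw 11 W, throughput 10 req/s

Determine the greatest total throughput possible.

29

This is a 0-1 knapsack instance.
Allowing fractional choices, the relaxed optimum would be about 29.4, but servers are indivisible.
node-C + node-A + node-B: power draw 2 + 5 + 6 = 13 ≤ 15, throughput 3 + 16 + 7 = 26.
node-A + node-F: power draw 5 + 10 = 15 ≤ 15, throughput 16 + 13 = 29.
Best is node-A and node-F with total throughput 29.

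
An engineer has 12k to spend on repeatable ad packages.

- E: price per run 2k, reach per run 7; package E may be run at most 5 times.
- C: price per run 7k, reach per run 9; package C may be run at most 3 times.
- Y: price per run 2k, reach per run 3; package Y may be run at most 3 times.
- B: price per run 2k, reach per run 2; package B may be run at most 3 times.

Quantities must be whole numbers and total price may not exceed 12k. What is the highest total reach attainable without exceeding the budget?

E has the best ratio (7/2); taking only E gives at most 5×7 = 35 (stopped by the supply cap of 5).
Mixing does better — 5×E and 1×Y: price 12 ≤ 12, reach 5·7 + 1·3 = 38.

38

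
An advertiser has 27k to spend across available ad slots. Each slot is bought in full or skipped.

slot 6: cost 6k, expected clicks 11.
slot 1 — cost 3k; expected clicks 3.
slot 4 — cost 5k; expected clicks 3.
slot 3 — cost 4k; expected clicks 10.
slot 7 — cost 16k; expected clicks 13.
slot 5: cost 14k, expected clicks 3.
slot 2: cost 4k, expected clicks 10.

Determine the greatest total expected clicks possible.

Allowing fractional choices, the relaxed optimum would be about 42.1, but ad slots are indivisible.
slot 6 + slot 1 + slot 4 + slot 3 + slot 2: cost 6 + 3 + 5 + 4 + 4 = 22 ≤ 27, expected clicks 11 + 3 + 3 + 10 + 10 = 37.
slot 6 + slot 1 + slot 3 + slot 2: cost 6 + 3 + 4 + 4 = 17 ≤ 27, expected clicks 11 + 3 + 10 + 10 = 34.
slot 1 + slot 3 + slot 7 + slot 2: cost 3 + 4 + 16 + 4 = 27 ≤ 27, expected clicks 3 + 10 + 13 + 10 = 36.
Best is slot 6, slot 1, slot 4, slot 3, and slot 2 with total expected clicks 37.

37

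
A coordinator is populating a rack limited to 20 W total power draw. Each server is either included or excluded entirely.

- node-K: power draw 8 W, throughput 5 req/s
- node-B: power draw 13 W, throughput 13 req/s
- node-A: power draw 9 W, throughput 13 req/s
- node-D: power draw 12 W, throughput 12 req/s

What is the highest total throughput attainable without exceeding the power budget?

node-K + node-A: power draw 8 + 9 = 17 ≤ 20, throughput 5 + 13 = 18.
node-K + node-D: power draw 8 + 12 = 20 ≤ 20, throughput 5 + 12 = 17.
node-A: power draw 9 ≤ 20, throughput 13.
Best is node-K and node-A with total throughput 18.

18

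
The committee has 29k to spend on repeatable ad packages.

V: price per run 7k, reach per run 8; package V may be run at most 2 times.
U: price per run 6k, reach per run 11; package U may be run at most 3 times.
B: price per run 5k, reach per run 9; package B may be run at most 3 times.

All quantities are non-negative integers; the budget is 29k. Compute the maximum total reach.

51

This is a bounded integer knapsack.
3×U and 2×B: price 28 ≤ 29, reach 3·11 + 2·9 = 51.
2×U and 3×B: price 27 ≤ 29, reach 2·11 + 3·9 = 49.
Best is 51.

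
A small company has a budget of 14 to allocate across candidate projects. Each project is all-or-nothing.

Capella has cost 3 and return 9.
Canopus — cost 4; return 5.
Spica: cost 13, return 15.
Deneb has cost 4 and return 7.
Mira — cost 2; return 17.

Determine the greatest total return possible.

Treat it as a binary knapsack problem.
Allowing fractional choices, the relaxed optimum would be about 39.2, but projects are indivisible.
Capella + Canopus + Deneb + Mira: cost 3 + 4 + 4 + 2 = 13 ≤ 14, return 9 + 5 + 7 + 17 = 38.
Capella + Canopus + Mira: cost 3 + 4 + 2 = 9 ≤ 14, return 9 + 5 + 17 = 31.
Capella + Deneb + Mira: cost 3 + 4 + 2 = 9 ≤ 14, return 9 + 7 + 17 = 33.
Best is Capella, Canopus, Deneb, and Mira with total return 38.

38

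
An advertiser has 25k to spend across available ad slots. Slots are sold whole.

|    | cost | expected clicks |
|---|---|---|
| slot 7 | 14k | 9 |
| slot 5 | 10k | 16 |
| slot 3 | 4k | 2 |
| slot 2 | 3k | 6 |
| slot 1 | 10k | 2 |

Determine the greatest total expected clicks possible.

Allowing fractional choices, the relaxed optimum would be about 29.7, but ad slots are indivisible.
slot 7 + slot 5: cost 14 + 10 = 24 ≤ 25, expected clicks 9 + 16 = 25.
slot 5 + slot 3 + slot 2: cost 10 + 4 + 3 = 17 ≤ 25, expected clicks 16 + 2 + 6 = 24.
slot 5 + slot 2 + slot 1: cost 10 + 3 + 10 = 23 ≤ 25, expected clicks 16 + 6 + 2 = 24.
Best is slot 7 and slot 5 with total expected clicks 25.

25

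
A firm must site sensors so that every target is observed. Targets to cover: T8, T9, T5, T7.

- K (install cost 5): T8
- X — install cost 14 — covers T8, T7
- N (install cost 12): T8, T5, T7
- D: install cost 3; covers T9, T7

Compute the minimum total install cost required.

This is an integer covering problem.
The greedy cost-per-new-target heuristic would pick D, K, and N for 20, but a cheaper cover exists.
Choose N and D: together they cover T8, T9, T5, T7 — every target.
Total install cost: 12 + 3 = 15.
No cover costs less than 15.

15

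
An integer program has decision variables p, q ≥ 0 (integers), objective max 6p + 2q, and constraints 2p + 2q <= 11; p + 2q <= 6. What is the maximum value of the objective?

30

Relaxing integrality, the LP optimum is 33.00 at (p,q) = (5.5, 0), which is not an integer point.
(p,q)=(5,0): 2·5+2·0=10≤11, 1·5+2·0=5≤6, objective 30.
(p,q)=(4,1): 2·4+2·1=10≤11, 1·4+2·1=6≤6, objective 26.
Maximum is 30 at (p,q)=(5,0).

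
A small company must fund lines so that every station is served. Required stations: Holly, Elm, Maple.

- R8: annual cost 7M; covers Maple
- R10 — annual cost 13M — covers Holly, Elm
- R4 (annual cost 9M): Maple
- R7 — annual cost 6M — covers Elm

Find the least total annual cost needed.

Choose R8 and R10: together they cover Holly, Elm, Maple — every station.
Total annual cost: 7 + 13 = 20.

20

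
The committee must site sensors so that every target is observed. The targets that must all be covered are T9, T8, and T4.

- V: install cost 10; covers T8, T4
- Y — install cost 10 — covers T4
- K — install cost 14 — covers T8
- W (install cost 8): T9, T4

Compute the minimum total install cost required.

Choose V and W: together they cover T9, T8, T4 — every target.
Total install cost: 10 + 8 = 18.
No cover costs less than 18.

18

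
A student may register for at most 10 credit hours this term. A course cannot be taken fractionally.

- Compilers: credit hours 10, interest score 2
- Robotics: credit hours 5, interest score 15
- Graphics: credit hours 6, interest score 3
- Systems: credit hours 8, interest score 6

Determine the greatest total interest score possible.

15

Take Robotics: credit hours 5 ≤ 10, interest score 15.
No other feasible combination does better.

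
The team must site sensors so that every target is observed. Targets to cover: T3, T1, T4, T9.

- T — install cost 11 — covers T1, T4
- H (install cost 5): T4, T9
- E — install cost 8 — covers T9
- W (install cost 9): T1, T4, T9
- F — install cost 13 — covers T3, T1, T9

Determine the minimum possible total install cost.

18

Choose H and F: together they cover T3, T1, T4, T9 — every target.
Total install cost: 5 + 13 = 18.
No cover costs less than 18.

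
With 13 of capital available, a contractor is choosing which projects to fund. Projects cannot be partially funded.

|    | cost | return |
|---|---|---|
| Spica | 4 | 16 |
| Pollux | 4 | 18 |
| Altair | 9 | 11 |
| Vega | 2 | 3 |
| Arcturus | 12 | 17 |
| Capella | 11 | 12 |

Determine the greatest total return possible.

37

This is an integer program with binary decision variables.
Spica + Pollux: cost 4 + 4 = 8 ≤ 13, return 16 + 18 = 34.
Pollux + Altair: cost 4 + 9 = 13 ≤ 13, return 18 + 11 = 29.
Spica + Pollux + Vega: cost 4 + 4 + 2 = 10 ≤ 13, return 16 + 18 + 3 = 37.
Best is Spica, Pollux, and Vega with total return 37.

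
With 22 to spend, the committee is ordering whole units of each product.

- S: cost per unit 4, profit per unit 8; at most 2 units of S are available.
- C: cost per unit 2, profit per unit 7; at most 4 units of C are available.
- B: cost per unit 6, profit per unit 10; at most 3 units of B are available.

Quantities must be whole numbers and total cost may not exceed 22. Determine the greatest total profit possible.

54

This is a bounded integer knapsack.
C has the best ratio (7/2); taking only C gives at most 4×7 = 28 (stopped by the supply cap of 4).
Mixing does better — 2×S, 4×C, and 1×B: cost 22 ≤ 22, profit 2·8 + 4·7 + 1·10 = 54.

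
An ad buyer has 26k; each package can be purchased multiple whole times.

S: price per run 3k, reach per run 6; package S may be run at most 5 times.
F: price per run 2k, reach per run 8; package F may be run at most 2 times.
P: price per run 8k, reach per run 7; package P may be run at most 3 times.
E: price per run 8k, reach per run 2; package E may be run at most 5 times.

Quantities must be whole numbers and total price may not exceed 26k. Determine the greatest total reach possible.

F has the best ratio (8/2); taking only F gives at most 2×8 = 16 (stopped by the supply cap of 2).
Mixing does better — 4×S, 2×F, and 1×P: price 24 ≤ 26, reach 4·6 + 2·8 + 1·7 = 47.

47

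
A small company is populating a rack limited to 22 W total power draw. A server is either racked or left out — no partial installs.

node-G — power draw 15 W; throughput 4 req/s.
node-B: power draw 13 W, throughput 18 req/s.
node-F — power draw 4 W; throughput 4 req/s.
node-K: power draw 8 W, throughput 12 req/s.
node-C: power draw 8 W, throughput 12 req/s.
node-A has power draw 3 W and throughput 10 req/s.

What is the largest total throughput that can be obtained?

node-B + node-K: power draw 13 + 8 = 21 ≤ 22, throughput 18 + 12 = 30.
node-K + node-C + node-A: power draw 8 + 8 + 3 = 19 ≤ 22, throughput 12 + 12 + 10 = 34.
node-B + node-F + node-A: power draw 13 + 4 + 3 = 20 ≤ 22, throughput 18 + 4 + 10 = 32.
Best is node-K, node-C, and node-A with total throughput 34.

34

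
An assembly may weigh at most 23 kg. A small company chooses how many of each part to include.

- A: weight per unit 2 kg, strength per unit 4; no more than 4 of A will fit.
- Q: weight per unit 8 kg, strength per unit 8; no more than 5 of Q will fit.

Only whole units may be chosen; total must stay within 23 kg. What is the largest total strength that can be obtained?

This is a bounded integer knapsack.
Take 3×A and 2×Q: weight 22 ≤ 23, strength 3·4 + 2·8 = 28.
No other integer combination yields more.

28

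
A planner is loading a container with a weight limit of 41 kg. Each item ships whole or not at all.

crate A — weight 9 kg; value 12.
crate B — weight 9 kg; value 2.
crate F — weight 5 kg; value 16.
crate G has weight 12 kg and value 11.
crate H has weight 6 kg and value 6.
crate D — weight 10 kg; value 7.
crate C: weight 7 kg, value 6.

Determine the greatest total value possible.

Allowing fractional choices, the relaxed optimum would be about 52.4, but items are indivisible.
crate A + crate F + crate H + crate D + crate C: weight 9 + 5 + 6 + 10 + 7 = 37 ≤ 41, value 12 + 16 + 6 + 7 + 6 = 47.
crate A + crate F + crate G + crate H + crate C: weight 9 + 5 + 12 + 6 + 7 = 39 ≤ 41, value 12 + 16 + 11 + 6 + 6 = 51.
crate A + crate B + crate F + crate G + crate H: weight 9 + 9 + 5 + 12 + 6 = 41 ≤ 41, value 12 + 2 + 16 + 11 + 6 = 47.
Best is crate A, crate F, crate G, crate H, and crate C with total value 51.

51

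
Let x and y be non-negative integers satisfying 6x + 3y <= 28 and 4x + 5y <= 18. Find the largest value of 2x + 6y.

(x,y)=(0,3): 6·0+3·3=9≤28, 4·0+5·3=15≤18, objective 18.
(x,y)=(1,2): 6·1+3·2=12≤28, 4·1+5·2=14≤18, objective 14.
(x,y)=(0,2): 6·0+3·2=6≤28, 4·0+5·2=10≤18, objective 12.
No feasible integer point exceeds 18.

18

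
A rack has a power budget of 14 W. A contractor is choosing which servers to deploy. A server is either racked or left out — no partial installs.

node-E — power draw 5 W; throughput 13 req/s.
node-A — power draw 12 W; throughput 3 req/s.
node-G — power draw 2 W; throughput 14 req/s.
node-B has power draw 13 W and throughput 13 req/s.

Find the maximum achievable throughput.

Take node-E and node-G: power draw 5 + 2 = 7 ≤ 14, throughput 13 + 14 = 27.
No other feasible combination does better.

27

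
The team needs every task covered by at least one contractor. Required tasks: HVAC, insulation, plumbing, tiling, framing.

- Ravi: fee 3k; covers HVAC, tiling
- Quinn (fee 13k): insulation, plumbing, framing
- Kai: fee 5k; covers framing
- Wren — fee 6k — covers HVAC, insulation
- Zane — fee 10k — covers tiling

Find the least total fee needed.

Choose Ravi and Quinn: together they cover HVAC, insulation, plumbing, tiling, framing — every task.
Total fee: 3 + 13 = 16.
No cover costs less than 16.

16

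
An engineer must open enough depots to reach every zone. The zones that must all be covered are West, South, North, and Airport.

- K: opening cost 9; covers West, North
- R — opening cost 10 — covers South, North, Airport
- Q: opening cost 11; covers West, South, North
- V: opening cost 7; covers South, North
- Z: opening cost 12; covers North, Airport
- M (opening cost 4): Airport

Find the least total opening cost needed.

The greedy cost-per-new-zone heuristic would pick R and K for 19, but a cheaper cover exists.
Choose Q and M: together they cover West, South, North, Airport — every zone.
Total opening cost: 11 + 4 = 15.
No cover costs less than 15.

15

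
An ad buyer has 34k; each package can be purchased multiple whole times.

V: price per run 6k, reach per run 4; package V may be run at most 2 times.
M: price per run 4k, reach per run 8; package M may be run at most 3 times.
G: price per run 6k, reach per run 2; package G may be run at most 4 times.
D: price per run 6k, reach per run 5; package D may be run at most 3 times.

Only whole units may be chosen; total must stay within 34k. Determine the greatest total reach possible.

39

1×V, 3×M, and 2×D: price 30 ≤ 34, reach 1·4 + 3·8 + 2·5 = 38.
3×M and 3×D: price 30 ≤ 34, reach 3·8 + 3·5 = 39.
Best is 39.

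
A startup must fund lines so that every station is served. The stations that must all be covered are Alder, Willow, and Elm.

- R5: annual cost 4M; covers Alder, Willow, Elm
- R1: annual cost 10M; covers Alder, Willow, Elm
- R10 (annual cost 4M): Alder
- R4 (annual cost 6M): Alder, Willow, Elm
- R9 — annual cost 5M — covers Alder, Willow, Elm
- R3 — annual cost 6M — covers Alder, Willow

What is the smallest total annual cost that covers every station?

4

R5 alone covers Alder, Willow, Elm — every station.
Total annual cost: 4.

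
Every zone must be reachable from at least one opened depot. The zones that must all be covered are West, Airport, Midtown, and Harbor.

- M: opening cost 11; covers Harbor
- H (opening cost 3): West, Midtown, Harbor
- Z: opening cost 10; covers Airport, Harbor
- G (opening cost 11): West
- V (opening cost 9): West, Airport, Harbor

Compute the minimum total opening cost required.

Choose H and V: together they cover West, Airport, Midtown, Harbor — every zone.
Total opening cost: 3 + 9 = 12.

12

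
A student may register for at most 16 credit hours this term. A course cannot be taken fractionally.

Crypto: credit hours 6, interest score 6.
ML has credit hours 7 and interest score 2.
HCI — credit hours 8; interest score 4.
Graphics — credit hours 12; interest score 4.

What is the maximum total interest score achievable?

10

Allowing fractional choices, the relaxed optimum would be about 10.7, but courses are indivisible.
Crypto: credit hours 6 ≤ 16, interest score 6.
Crypto + HCI: credit hours 6 + 8 = 14 ≤ 16, interest score 6 + 4 = 10.
Crypto + ML: credit hours 6 + 7 = 13 ≤ 16, interest score 6 + 2 = 8.
Best is Crypto and HCI with total interest score 10.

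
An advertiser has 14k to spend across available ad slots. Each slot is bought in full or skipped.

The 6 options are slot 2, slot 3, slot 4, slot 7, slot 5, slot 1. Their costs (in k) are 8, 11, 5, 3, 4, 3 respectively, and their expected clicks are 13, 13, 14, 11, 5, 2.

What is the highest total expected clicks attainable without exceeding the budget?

slot 4 + slot 7 + slot 1: cost 5 + 3 + 3 = 11 ≤ 14, expected clicks 14 + 11 + 2 = 27.
slot 2 + slot 4: cost 8 + 5 = 13 ≤ 14, expected clicks 13 + 14 = 27.
slot 4 + slot 7 + slot 5: cost 5 + 3 + 4 = 12 ≤ 14, expected clicks 14 + 11 + 5 = 30.
Best is slot 4, slot 7, and slot 5 with total expected clicks 30.

30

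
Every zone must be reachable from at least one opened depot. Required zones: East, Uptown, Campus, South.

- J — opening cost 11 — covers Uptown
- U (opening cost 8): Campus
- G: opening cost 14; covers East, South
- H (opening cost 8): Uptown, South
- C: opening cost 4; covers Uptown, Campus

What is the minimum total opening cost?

Choose G and C: together they cover East, Uptown, Campus, South — every zone.
Total opening cost: 14 + 4 = 18.
No cover costs less than 18.

18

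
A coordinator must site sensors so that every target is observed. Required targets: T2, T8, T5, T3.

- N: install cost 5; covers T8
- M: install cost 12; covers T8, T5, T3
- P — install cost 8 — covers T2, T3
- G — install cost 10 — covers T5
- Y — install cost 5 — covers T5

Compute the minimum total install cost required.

The greedy cost-per-new-target heuristic would pick M and P for 20, but a cheaper cover exists.
Choose N, P, and Y: together they cover T2, T8, T5, T3 — every target.
Total install cost: 5 + 8 + 5 = 18.
No cover costs less than 18.

18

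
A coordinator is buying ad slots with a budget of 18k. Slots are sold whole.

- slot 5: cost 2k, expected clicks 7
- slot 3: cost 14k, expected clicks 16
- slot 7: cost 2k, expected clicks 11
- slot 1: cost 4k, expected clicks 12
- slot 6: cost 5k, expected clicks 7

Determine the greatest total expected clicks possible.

Treat it as a binary knapsack problem.
slot 5 + slot 3 + slot 7: cost 2 + 14 + 2 = 18 ≤ 18, expected clicks 7 + 16 + 11 = 34.
slot 5 + slot 7 + slot 1: cost 2 + 2 + 4 = 8 ≤ 18, expected clicks 7 + 11 + 12 = 30.
slot 5 + slot 7 + slot 1 + slot 6: cost 2 + 2 + 4 + 5 = 13 ≤ 18, expected clicks 7 + 11 + 12 + 7 = 37.
Best is slot 5, slot 7, slot 1, and slot 6 with total expected clicks 37.

37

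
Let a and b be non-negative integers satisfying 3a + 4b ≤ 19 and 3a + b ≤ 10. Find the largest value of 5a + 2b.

Relaxing integrality, the LP optimum is 17.67 at (a,b) = (2.33, 3), which is not an integer point.
(a,b)=(3,1): 3·3+4·1=13≤19, 3·3+1·1=10≤10, objective 17.
(a,b)=(2,3): 3·2+4·3=18≤19, 3·2+1·3=9≤10, objective 16.
(a,b)=(3,0): 3·3+4·0=9≤19, 3·3+1·0=9≤10, objective 15.
The best lattice point is (3,1), giving 17.

17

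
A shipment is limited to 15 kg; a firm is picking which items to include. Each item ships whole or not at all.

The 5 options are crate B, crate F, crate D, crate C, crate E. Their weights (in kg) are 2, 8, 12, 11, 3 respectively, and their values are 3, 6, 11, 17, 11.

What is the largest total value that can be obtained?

28

crate D + crate E: weight 12 + 3 = 15 ≤ 15, value 11 + 11 = 22.
crate C + crate E: weight 11 + 3 = 14 ≤ 15, value 17 + 11 = 28.
Best is crate C and crate E with total value 28.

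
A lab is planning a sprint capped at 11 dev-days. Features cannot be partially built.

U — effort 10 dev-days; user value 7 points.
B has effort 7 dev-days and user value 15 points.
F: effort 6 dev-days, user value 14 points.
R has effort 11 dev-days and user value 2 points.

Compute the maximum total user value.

15

F: effort 6 ≤ 11, user value 14.
U: effort 10 ≤ 11, user value 7.
B: effort 7 ≤ 11, user value 15.
Best is B with total user value 15.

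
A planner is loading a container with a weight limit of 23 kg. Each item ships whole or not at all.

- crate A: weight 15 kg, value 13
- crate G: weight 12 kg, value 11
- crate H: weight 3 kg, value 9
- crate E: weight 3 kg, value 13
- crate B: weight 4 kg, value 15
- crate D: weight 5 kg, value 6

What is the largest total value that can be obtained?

48

Allowing fractional choices, the relaxed optimum would be about 50.3, but items are indivisible.
crate A + crate E + crate B: weight 15 + 3 + 4 = 22 ≤ 23, value 13 + 13 + 15 = 41.
crate G + crate H + crate E + crate B: weight 12 + 3 + 3 + 4 = 22 ≤ 23, value 11 + 9 + 13 + 15 = 48.
crate H + crate E + crate B + crate D: weight 3 + 3 + 4 + 5 = 15 ≤ 23, value 9 + 13 + 15 + 6 = 43.
Best is crate G, crate H, crate E, and crate B with total value 48.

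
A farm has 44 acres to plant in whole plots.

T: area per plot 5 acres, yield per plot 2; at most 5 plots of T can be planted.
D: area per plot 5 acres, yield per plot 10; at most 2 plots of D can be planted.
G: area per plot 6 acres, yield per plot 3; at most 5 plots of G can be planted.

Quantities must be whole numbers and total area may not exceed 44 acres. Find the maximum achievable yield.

This is a bounded integer knapsack.
Take 2×T, 2×D, and 4×G: area 44 ≤ 44, yield 2·2 + 2·10 + 4·3 = 36.
D has the best ratio (10/5) and is taken to its limit of 2; remaining capacity is filled optimally with the others.

36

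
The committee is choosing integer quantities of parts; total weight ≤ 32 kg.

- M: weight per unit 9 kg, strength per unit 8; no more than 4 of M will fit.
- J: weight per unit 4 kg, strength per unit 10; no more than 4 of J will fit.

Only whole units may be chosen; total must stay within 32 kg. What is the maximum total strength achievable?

J has the best ratio (10/4); taking only J gives at most 4×10 = 40 (stopped by the supply cap of 4).
Mixing does better — 1×M and 4×J: weight 25 ≤ 32, strength 1·8 + 4·10 = 48.

48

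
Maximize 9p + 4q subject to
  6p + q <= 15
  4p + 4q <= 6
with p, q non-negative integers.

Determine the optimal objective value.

(p,q)=(1,0) is feasible, giving 9.
(p,q)=(0,1) is feasible, giving 4.
(p,q)=(0,0) is feasible, giving 0.
The best lattice point is (1,0), giving 9.

9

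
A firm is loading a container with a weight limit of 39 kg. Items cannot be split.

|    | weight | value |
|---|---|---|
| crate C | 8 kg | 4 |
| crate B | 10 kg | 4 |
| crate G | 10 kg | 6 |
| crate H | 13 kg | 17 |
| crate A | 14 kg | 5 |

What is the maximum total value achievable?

Allowing fractional choices, the relaxed optimum would be about 30.2, but items are indivisible.
crate C + crate G + crate H: weight 8 + 10 + 13 = 31 ≤ 39, value 4 + 6 + 17 = 27.
crate B + crate G + crate H: weight 10 + 10 + 13 = 33 ≤ 39, value 4 + 6 + 17 = 27.
crate G + crate H + crate A: weight 10 + 13 + 14 = 37 ≤ 39, value 6 + 17 + 5 = 28.
Best is crate G, crate H, and crate A with total value 28.

28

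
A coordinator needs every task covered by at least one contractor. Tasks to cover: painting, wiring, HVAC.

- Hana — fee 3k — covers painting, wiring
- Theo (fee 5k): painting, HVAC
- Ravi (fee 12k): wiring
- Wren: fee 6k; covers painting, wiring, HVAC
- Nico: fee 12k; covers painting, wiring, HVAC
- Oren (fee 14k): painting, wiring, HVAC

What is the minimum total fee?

6

The greedy cost-per-new-task heuristic would pick Hana and Theo for 8, but a cheaper cover exists.
Wren alone covers painting, wiring, HVAC — every task.
Total fee: 6.
No cover costs less than 6.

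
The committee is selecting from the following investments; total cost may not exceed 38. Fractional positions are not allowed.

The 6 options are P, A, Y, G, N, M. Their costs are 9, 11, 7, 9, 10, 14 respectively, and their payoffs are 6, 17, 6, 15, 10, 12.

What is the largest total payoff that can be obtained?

This is an integer program with binary decision variables.
Allowing fractional choices, the relaxed optimum would be about 48.9, but investments are indivisible.
A + G + M: cost 11 + 9 + 14 = 34 ≤ 38, payoff 17 + 15 + 12 = 44.
A + Y + G + N: cost 11 + 7 + 9 + 10 = 37 ≤ 38, payoff 17 + 6 + 15 + 10 = 48.
P + A + Y + G: cost 9 + 11 + 7 + 9 = 36 ≤ 38, payoff 6 + 17 + 6 + 15 = 44.
Best is A, Y, G, and N with total payoff 48.

48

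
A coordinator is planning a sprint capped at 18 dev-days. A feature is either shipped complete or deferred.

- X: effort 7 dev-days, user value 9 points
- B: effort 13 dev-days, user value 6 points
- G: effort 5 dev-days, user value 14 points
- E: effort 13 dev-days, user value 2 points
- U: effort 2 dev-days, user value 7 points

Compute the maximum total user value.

30

X + G + U: effort 7 + 5 + 2 = 14 ≤ 18, user value 9 + 14 + 7 = 30.
X + G: effort 7 + 5 = 12 ≤ 18, user value 9 + 14 = 23.
Best is X, G, and U with total user value 30.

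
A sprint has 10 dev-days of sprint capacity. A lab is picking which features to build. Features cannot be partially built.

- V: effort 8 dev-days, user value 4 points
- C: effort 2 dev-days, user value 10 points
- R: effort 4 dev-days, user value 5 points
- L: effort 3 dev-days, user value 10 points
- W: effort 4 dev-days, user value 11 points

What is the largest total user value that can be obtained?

Allowing fractional choices, the relaxed optimum would be about 32.2, but features are indivisible.
C + R + W: effort 2 + 4 + 4 = 10 ≤ 10, user value 10 + 5 + 11 = 26.
C + R + L: effort 2 + 4 + 3 = 9 ≤ 10, user value 10 + 5 + 10 = 25.
C + L + W: effort 2 + 3 + 4 = 9 ≤ 10, user value 10 + 10 + 11 = 31.
Best is C, L, and W with total user value 31.

31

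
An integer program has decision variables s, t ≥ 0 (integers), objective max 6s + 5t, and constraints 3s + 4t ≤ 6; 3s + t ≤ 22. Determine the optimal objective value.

12

(s,t)=(2,0): 3·2+4·0=6≤6, 3·2+1·0=6≤22, objective 12.
(s,t)=(1,0): 3·1+4·0=3≤6, 3·1+1·0=3≤22, objective 6.
No feasible integer point exceeds 12.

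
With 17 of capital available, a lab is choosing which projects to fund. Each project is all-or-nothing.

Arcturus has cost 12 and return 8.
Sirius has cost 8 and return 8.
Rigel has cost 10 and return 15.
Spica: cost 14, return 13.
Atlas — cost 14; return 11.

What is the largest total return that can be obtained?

15

Allowing fractional choices, the relaxed optimum would be about 22.0, but projects are indivisible.
Spica: cost 14 ≤ 17, return 13.
Rigel: cost 10 ≤ 17, return 15.
Atlas: cost 14 ≤ 17, return 11.
Best is Rigel with total return 15.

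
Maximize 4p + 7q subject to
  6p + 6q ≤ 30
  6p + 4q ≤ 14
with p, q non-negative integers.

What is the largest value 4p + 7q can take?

Relaxing integrality, the LP optimum is 24.50 at (p,q) = (0, 3.5), which is not an integer point.
(p,q)=(0,3): 6·0+6·3=18≤30, 6·0+4·3=12≤14, objective 21.
(p,q)=(1,2): 6·1+6·2=18≤30, 6·1+4·2=14≤14, objective 18.
(p,q)=(0,2): 6·0+6·2=12≤30, 6·0+4·2=8≤14, objective 14.
Maximum is 21 at (p,q)=(0,3).

21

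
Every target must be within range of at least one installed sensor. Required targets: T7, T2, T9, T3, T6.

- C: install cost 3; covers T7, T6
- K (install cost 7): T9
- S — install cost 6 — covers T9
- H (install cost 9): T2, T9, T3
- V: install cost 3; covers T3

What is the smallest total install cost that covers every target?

12

This is an integer covering problem.
Choose C and H: together they cover T7, T2, T9, T3, T6 — every target.
Total install cost: 3 + 9 = 12.
No cover costs less than 12.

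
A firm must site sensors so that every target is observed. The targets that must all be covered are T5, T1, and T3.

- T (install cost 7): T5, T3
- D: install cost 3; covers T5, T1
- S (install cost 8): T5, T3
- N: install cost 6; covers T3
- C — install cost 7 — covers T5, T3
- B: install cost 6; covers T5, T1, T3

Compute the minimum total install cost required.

6

B alone covers T5, T1, T3 — every target.
Total install cost: 6.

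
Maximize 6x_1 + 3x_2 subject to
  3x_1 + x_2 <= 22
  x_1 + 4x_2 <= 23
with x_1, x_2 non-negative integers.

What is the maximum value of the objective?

The continuous relaxation peaks at (5.91, 4.27) with value 48.27; rounding to a feasible lattice point costs some objective.
(x_1,x_2)=(6,4): 3·6+1·4=22≤22, 1·6+4·4=22≤23, objective 48.
(x_1,x_2)=(6,3): 3·6+1·3=21≤22, 1·6+4·3=18≤23, objective 45.
(x_1,x_2)=(5,4): 3·5+1·4=19≤22, 1·5+4·4=21≤23, objective 42.
(x_1,x_2)=(5,3): 3·5+1·3=18≤22, 1·5+4·3=17≤23, objective 39.
The best lattice point is (6,4), giving 48.

48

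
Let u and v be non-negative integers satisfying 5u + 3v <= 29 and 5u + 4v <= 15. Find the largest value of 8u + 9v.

(u,v)=(0,3): 5·0+3·3=9≤29, 5·0+4·3=12≤15, objective 27.
(u,v)=(1,2): 5·1+3·2=11≤29, 5·1+4·2=13≤15, objective 26.
(u,v)=(0,2): 5·0+3·2=6≤29, 5·0+4·2=8≤15, objective 18.
Maximum is 27 at (u,v)=(0,3).

27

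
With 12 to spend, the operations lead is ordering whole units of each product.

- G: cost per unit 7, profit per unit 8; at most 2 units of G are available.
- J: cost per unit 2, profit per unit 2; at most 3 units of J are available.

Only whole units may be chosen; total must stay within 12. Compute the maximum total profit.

1×G and 2×J: cost 11 ≤ 12, profit 1·8 + 2·2 = 12.
1×G and 1×J: cost 9 ≤ 12, profit 1·8 + 1·2 = 10.
Best is 12.

12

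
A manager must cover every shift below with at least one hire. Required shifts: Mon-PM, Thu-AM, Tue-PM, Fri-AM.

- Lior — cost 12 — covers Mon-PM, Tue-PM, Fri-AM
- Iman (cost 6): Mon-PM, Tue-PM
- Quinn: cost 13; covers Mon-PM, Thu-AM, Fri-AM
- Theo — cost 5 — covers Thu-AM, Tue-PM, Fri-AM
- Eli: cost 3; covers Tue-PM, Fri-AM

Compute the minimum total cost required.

11

The greedy cost-per-new-shift heuristic would pick Eli, Theo, and Iman for 14, but a cheaper cover exists.
Choose Iman and Theo: together they cover Mon-PM, Thu-AM, Tue-PM, Fri-AM — every shift.
Total cost: 6 + 5 = 11.
No cover costs less than 11.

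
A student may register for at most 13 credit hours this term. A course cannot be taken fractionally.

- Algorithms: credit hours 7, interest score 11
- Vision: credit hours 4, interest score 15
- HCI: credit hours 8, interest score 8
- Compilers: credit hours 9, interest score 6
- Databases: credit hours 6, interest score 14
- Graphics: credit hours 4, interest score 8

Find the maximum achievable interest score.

29

Treat it as a binary knapsack problem.
Vision + Databases: credit hours 4 + 6 = 10 ≤ 13, interest score 15 + 14 = 29.
Algorithms + Vision: credit hours 7 + 4 = 11 ≤ 13, interest score 11 + 15 = 26.
Best is Vision and Databases with total interest score 29.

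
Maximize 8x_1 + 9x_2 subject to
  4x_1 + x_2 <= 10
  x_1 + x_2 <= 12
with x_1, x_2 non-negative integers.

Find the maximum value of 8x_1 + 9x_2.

90

(x_1,x_2)=(0,10): 4·0+1·10=10≤10, 1·0+1·10=10≤12, objective 90.
(x_1,x_2)=(0,9): 4·0+1·9=9≤10, 1·0+1·9=9≤12, objective 81.
No feasible integer point exceeds 90.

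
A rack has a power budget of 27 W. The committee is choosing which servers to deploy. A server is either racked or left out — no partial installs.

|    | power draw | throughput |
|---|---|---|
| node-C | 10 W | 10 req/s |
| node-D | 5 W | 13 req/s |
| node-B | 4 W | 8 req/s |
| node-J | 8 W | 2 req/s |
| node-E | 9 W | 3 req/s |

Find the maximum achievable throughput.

33

This is an integer program with binary decision variables.
Take node-C, node-D, node-B, and node-J: power draw 10 + 5 + 4 + 8 = 27 ≤ 27, throughput 10 + 13 + 8 + 2 = 33.
No other feasible combination does better.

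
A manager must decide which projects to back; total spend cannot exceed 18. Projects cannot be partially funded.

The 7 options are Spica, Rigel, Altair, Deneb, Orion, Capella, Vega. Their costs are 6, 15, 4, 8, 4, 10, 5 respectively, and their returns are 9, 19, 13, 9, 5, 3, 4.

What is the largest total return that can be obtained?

31

Allowing fractional choices, the relaxed optimum would be about 32.1, but projects are indivisible.
Altair + Deneb + Orion: cost 4 + 8 + 4 = 16 ≤ 18, return 13 + 9 + 5 = 27.
Spica + Altair + Orion: cost 6 + 4 + 4 = 14 ≤ 18, return 9 + 13 + 5 = 27.
Spica + Altair + Deneb: cost 6 + 4 + 8 = 18 ≤ 18, return 9 + 13 + 9 = 31.
Best is Spica, Altair, and Deneb with total return 31.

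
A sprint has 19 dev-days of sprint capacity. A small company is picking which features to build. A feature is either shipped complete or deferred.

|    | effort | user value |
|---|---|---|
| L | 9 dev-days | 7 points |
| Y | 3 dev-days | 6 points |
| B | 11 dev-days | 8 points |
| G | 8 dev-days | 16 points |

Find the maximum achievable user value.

24

Take B and G: effort 11 + 8 = 19 ≤ 19, user value 8 + 16 = 24.
No other feasible combination does better.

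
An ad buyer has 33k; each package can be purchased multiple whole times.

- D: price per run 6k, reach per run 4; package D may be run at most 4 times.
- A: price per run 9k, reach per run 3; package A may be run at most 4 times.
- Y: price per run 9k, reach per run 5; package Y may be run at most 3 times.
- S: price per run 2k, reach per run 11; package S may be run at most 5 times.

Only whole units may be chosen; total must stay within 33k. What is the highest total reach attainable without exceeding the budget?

68

Take 2×D, 1×Y, and 5×S: price 31 ≤ 33, reach 2·4 + 1·5 + 5·11 = 68.
S has the best ratio (11/2) and is taken to its limit of 5; remaining capacity is filled optimally with the others.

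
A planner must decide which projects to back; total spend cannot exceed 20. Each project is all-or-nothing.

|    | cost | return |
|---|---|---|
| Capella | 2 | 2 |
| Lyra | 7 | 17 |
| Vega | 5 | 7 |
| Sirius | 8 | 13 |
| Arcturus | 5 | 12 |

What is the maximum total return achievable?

This is a 0-1 knapsack instance.
Lyra + Sirius + Arcturus: cost 7 + 8 + 5 = 20 ≤ 20, return 17 + 13 + 12 = 42.
Lyra + Vega + Sirius: cost 7 + 5 + 8 = 20 ≤ 20, return 17 + 7 + 13 = 37.
Capella + Lyra + Vega + Arcturus: cost 2 + 7 + 5 + 5 = 19 ≤ 20, return 2 + 17 + 7 + 12 = 38.
Best is Lyra, Sirius, and Arcturus with total return 42.

42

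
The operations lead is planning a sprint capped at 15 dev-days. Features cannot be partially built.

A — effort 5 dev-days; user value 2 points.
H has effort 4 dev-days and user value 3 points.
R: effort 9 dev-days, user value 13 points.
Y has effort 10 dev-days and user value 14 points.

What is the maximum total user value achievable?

17

Take H and Y: effort 4 + 10 = 14 ≤ 15, user value 3 + 14 = 17.
No other feasible combination does better.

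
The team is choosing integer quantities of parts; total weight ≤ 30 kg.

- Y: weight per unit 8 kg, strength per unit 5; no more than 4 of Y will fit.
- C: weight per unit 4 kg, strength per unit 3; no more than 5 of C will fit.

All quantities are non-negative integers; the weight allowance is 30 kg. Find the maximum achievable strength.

20

1×Y and 5×C: weight 28 ≤ 30, strength 1·5 + 5·3 = 20.
2×Y and 3×C: weight 28 ≤ 30, strength 2·5 + 3·3 = 19.
Best is 20.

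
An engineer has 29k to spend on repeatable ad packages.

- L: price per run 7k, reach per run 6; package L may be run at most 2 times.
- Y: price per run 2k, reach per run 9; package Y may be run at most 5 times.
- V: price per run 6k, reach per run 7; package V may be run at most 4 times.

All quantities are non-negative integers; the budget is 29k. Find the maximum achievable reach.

5×Y and 3×V: price 28 ≤ 29, reach 5·9 + 3·7 = 66.
1×L, 5×Y, and 2×V: price 29 ≤ 29, reach 1·6 + 5·9 + 2·7 = 65.
Best is 66.

66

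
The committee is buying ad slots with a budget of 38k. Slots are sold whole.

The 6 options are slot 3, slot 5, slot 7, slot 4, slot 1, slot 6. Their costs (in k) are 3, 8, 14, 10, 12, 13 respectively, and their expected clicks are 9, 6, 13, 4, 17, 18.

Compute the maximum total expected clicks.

50

slot 3 + slot 4 + slot 1 + slot 6: cost 3 + 10 + 12 + 13 = 38 ≤ 38, expected clicks 9 + 4 + 17 + 18 = 48.
slot 3 + slot 5 + slot 1 + slot 6: cost 3 + 8 + 12 + 13 = 36 ≤ 38, expected clicks 9 + 6 + 17 + 18 = 50.
slot 3 + slot 5 + slot 7 + slot 6: cost 3 + 8 + 14 + 13 = 38 ≤ 38, expected clicks 9 + 6 + 13 + 18 = 46.
Best is slot 3, slot 5, slot 1, and slot 6 with total expected clicks 50.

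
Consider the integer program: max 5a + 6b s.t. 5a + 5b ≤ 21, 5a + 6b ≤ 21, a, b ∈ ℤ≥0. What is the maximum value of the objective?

21

(a,b)=(3,1): 5·3+5·1=20≤21, 5·3+6·1=21≤21, objective 21.
(a,b)=(4,0): 5·4+5·0=20≤21, 5·4+6·0=20≤21, objective 20.
(a,b)=(2,1): 5·2+5·1=15≤21, 5·2+6·1=16≤21, objective 16.
(a,b)=(3,0): 5·3+5·0=15≤21, 5·3+6·0=15≤21, objective 15.
No feasible integer point exceeds 21.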